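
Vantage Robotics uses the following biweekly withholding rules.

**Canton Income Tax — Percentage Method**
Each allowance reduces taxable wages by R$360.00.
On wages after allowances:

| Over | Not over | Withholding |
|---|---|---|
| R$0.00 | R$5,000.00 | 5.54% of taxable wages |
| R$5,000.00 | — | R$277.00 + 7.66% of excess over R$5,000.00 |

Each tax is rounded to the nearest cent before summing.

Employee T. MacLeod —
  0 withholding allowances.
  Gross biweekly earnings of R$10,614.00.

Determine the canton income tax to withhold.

R$707.03

Canton Income Tax: taxable = R$10,614.00
  R$277.00 + 7.66% × (R$10,614.00 − R$5,000.00) = R$277.00 + 7.66% × R$5,614.00 = R$707.03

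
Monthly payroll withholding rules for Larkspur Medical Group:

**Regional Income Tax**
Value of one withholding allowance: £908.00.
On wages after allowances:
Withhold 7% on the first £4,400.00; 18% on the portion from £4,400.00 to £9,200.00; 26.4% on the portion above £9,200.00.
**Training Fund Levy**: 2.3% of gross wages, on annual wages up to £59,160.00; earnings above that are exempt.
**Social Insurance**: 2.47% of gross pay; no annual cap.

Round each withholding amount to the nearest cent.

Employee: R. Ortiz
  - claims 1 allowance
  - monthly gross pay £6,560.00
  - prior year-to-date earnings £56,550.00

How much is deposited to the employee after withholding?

£5,804.58

Regional Income Tax: taxable = £6,560.00 − 1×£908.00 = £5,652.00
  £308.00 + 18% × (£5,652.00 − £4,400.00) = £308.00 + 18% × £1,252.00 = £533.36
Training Fund Levy: cap £59,160.00 − YTD £56,550.00 = £2,610.00 subject; 2.3% × £2,610.00 = £60.03
Social Insurance: 2.47% × £6,560.00 = £162.03
Total withheld: £533.36 + £60.03 + £162.03 = £755.42
Net pay: £6,560.00 − £755.42 = £5,804.58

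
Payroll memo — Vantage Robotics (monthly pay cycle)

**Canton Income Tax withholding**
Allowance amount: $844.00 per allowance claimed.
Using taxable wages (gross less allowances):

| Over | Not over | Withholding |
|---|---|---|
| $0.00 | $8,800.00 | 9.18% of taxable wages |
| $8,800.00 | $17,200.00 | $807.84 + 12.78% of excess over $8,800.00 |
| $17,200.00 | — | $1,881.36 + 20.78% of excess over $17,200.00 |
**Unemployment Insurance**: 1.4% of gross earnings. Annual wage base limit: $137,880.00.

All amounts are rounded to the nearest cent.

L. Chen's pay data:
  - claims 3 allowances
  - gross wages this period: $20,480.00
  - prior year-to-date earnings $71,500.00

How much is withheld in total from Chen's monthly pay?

Canton Income Tax: taxable = $20,480.00 − 3×$844.00 = $17,948.00
  $1,881.36 + 20.78% × ($17,948.00 − $17,200.00) = $1,881.36 + 20.78% × $748.00 = $2,036.79
Unemployment Insurance: 1.4% × $20,480.00 = $286.72
Total: $2,036.79 + $286.72 = $2,323.51

$2,323.51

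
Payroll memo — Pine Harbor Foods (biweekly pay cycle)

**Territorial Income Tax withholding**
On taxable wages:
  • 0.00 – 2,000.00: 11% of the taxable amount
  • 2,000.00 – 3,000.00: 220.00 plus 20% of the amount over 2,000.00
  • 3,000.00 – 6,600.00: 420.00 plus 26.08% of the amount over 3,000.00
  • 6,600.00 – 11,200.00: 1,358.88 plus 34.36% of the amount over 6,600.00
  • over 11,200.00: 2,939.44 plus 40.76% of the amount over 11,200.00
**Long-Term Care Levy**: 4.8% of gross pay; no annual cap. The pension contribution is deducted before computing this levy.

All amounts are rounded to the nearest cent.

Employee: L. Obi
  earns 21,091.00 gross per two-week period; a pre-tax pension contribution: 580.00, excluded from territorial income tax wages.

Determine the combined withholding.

7,719.13

Territorial Income Tax: taxable = 21,091.00 − 580.00 = 20,511.00
  2,939.44 + 40.76% × (20,511.00 − 11,200.00) = 2,939.44 + 40.76% × 9,311.00 = 6,734.60
Long-Term Care Levy: 4.8% × 20,511.00 = 984.53
Total: 6,734.60 + 984.53 = 7,719.13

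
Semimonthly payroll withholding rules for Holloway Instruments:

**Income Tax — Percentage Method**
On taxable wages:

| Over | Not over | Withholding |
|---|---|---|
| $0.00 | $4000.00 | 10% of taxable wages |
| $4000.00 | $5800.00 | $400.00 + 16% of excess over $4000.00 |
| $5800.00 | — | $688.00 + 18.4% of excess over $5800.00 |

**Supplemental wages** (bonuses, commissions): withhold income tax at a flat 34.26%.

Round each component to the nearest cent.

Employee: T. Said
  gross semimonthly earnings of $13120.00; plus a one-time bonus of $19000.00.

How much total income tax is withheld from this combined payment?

$8544.28

Income Tax: taxable = $13120.00
  $688.00 + 18.4% × ($13120.00 − $5800.00) = $688.00 + 18.4% × $7320.00 = $2034.88
Supplemental (34.26% flat on bonus): 34.26% × $19000.00 = $6509.40
Total income tax: $2034.88 + $6509.40 = $8544.28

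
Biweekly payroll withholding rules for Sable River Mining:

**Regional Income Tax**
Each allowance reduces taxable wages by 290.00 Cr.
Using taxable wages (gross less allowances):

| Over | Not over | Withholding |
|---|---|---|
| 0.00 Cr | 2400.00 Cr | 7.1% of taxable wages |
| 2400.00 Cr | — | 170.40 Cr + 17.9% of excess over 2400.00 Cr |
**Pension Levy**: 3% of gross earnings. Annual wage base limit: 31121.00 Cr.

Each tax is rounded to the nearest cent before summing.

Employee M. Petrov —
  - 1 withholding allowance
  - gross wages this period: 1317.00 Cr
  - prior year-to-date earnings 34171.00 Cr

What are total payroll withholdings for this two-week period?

72.92 Cr

Regional Income Tax: taxable = 1317.00 Cr − 1×290.00 Cr = 1027.00 Cr
  7.1% × 1027.00 Cr = 72.92 Cr
Pension Levy: YTD 34171.00 Cr ≥ cap 31121.00 Cr → 0.00 Cr
Total: 72.92 Cr + 0.00 Cr = 72.92 Cr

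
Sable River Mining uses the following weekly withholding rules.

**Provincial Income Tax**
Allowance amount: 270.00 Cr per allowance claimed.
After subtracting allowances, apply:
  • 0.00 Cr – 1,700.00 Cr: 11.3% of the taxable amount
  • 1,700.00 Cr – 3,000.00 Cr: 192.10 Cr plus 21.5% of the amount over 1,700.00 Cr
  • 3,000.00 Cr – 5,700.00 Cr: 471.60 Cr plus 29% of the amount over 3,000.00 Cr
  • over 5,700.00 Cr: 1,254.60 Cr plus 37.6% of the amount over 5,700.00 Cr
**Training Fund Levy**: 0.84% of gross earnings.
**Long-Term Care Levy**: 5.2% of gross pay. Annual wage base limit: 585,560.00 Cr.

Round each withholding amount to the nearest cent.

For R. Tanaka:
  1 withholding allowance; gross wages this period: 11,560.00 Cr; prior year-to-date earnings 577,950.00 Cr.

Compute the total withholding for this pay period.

3,849.26 Cr

Provincial Income Tax: taxable = 11,560.00 Cr − 1×270.00 Cr = 11,290.00 Cr
  1,254.60 Cr + 37.6% × (11,290.00 Cr − 5,700.00 Cr) = 1,254.60 Cr + 37.6% × 5,590.00 Cr = 3,356.44 Cr
Training Fund Levy: 0.84% × 11,560.00 Cr = 97.10 Cr
Long-Term Care Levy: cap 585,560.00 Cr − YTD 577,950.00 Cr = 7,610.00 Cr subject; 5.2% × 7,610.00 Cr = 395.72 Cr
Total: 3,356.44 Cr + 97.10 Cr + 395.72 Cr = 3,849.26 Cr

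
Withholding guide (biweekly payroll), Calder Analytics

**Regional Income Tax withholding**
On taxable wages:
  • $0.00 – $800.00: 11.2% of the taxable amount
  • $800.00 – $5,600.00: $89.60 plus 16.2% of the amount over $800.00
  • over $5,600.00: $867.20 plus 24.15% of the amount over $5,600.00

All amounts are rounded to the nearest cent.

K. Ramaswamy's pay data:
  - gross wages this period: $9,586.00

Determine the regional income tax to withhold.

$1,829.82

Regional Income Tax: taxable = $9,586.00
  $867.20 + 24.15% × ($9,586.00 − $5,600.00) = $867.20 + 24.15% × $3,986.00 = $1,829.82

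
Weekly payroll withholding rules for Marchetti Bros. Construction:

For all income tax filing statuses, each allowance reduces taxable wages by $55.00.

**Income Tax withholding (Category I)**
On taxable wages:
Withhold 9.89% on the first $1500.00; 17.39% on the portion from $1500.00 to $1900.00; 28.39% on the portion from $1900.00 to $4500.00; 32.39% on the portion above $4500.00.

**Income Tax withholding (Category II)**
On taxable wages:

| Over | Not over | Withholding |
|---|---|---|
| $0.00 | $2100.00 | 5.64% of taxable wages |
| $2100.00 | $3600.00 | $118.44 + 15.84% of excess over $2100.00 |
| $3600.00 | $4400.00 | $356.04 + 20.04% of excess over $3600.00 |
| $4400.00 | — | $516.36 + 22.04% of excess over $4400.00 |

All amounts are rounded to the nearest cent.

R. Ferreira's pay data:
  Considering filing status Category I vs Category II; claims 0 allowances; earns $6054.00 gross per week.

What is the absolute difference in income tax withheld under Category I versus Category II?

$578.49

Income Tax (Category I): taxable = $6054.00
  $956.05 + 32.39% × ($6054.00 − $4500.00) = $956.05 + 32.39% × $1554.00 = $1459.39
Income Tax (Category II): taxable = $6054.00
  $516.36 + 22.04% × ($6054.00 − $4400.00) = $516.36 + 22.04% × $1654.00 = $880.90
Difference: |$1459.39 − $880.90| = $578.49 (higher under Category I)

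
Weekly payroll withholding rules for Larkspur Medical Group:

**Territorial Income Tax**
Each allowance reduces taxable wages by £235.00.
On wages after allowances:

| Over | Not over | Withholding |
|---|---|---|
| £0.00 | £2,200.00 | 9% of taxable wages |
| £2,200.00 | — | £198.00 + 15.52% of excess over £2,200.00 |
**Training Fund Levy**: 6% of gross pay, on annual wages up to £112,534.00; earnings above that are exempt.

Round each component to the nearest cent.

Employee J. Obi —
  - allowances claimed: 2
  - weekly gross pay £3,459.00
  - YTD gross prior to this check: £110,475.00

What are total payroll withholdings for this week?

Territorial Income Tax: taxable = £3,459.00 − 2×£235.00 = £2,989.00
  £198.00 + 15.52% × (£2,989.00 − £2,200.00) = £198.00 + 15.52% × £789.00 = £320.45
Training Fund Levy: cap £112,534.00 − YTD £110,475.00 = £2,059.00 subject; 6% × £2,059.00 = £123.54
Total: £320.45 + £123.54 = £443.99

£443.99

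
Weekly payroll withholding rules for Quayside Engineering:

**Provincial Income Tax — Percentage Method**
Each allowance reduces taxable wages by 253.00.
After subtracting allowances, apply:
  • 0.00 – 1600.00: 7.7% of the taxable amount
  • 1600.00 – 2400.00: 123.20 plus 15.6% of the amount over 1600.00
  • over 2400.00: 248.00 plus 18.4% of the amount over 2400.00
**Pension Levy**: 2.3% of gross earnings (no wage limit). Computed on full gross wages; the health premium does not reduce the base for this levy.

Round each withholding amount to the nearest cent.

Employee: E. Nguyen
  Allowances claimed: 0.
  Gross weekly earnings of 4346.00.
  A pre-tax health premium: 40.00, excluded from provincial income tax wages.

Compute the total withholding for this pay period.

Provincial Income Tax: taxable = 4346.00 − 40.00 = 4306.00
  248.00 + 18.4% × (4306.00 − 2400.00) = 248.00 + 18.4% × 1906.00 = 598.70
Pension Levy: 2.3% × 4346.00 = 99.96
Total: 598.70 + 99.96 = 698.66

698.66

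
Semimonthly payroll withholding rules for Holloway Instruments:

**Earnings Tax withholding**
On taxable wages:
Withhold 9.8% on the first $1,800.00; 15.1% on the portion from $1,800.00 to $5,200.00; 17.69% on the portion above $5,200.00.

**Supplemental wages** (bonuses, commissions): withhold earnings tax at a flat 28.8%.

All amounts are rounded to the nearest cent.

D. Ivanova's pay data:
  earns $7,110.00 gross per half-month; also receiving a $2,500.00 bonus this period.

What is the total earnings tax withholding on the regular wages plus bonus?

Earnings Tax: taxable = $7,110.00
  $689.80 + 17.69% × ($7,110.00 − $5,200.00) = $689.80 + 17.69% × $1,910.00 = $1,027.68
Supplemental (28.8% flat on bonus): 28.8% × $2,500.00 = $720.00
Total earnings tax: $1,027.68 + $720.00 = $1,747.68

$1,747.68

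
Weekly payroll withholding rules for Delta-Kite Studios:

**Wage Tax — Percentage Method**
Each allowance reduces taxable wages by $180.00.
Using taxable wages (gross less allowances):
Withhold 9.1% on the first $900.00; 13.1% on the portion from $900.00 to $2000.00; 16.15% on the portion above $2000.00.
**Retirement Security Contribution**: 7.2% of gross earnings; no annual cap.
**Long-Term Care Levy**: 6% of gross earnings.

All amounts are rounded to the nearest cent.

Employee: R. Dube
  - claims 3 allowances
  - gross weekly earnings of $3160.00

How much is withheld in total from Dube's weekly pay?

Wage Tax: taxable = $3160.00 − 3×$180.00 = $2620.00
  $226.00 + 16.15% × ($2620.00 − $2000.00) = $226.00 + 16.15% × $620.00 = $326.13
Retirement Security Contribution: 7.2% × $3160.00 = $227.52
Long-Term Care Levy: 6% × $3160.00 = $189.60
Total: $326.13 + $227.52 + $189.60 = $743.25

$743.25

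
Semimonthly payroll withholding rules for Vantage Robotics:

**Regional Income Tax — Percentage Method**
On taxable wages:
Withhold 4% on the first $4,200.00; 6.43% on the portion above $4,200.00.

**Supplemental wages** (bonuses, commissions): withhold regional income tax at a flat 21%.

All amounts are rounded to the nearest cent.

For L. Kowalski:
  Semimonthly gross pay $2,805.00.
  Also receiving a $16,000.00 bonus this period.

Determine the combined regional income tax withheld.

$3,472.20

Regional Income Tax: taxable = $2,805.00
  4% × $2,805.00 = $112.20
Supplemental (21% flat on bonus): 21% × $16,000.00 = $3,360.00
Total regional income tax: $112.20 + $3,360.00 = $3,472.20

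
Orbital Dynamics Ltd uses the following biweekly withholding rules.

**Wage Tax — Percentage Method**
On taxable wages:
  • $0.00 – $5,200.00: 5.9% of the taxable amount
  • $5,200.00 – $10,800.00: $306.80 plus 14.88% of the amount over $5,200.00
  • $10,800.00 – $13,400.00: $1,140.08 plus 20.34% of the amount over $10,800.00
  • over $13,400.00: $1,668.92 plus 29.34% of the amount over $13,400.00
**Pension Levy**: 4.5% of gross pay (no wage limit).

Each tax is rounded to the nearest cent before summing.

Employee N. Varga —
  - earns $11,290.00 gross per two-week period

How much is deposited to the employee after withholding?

$9,542.20

Wage Tax: taxable = $11,290.00
  $1,140.08 + 20.34% × ($11,290.00 − $10,800.00) = $1,140.08 + 20.34% × $490.00 = $1,239.75
Pension Levy: 4.5% × $11,290.00 = $508.05
Total withheld: $1,239.75 + $508.05 = $1,747.80
Net pay: $11,290.00 − $1,747.80 = $9,542.20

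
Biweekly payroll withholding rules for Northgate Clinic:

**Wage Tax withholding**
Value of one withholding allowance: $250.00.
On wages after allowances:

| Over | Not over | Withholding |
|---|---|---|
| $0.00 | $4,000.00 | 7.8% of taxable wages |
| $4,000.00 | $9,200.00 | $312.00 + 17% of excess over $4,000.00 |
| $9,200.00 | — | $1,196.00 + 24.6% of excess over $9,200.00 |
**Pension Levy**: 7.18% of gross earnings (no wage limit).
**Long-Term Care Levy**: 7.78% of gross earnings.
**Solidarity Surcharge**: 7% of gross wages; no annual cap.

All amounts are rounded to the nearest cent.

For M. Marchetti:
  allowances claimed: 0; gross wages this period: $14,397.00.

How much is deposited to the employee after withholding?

Wage Tax: taxable = $14,397.00
  $1,196.00 + 24.6% × ($14,397.00 − $9,200.00) = $1,196.00 + 24.6% × $5,197.00 = $2,474.46
Pension Levy: 7.18% × $14,397.00 = $1,033.70
Long-Term Care Levy: 7.78% × $14,397.00 = $1,120.09
Solidarity Surcharge: 7% × $14,397.00 = $1,007.79
Total withheld: $2,474.46 + $1,033.70 + $1,120.09 + $1,007.79 = $5,636.04
Net pay: $14,397.00 − $5,636.04 = $8,760.96

$8,760.96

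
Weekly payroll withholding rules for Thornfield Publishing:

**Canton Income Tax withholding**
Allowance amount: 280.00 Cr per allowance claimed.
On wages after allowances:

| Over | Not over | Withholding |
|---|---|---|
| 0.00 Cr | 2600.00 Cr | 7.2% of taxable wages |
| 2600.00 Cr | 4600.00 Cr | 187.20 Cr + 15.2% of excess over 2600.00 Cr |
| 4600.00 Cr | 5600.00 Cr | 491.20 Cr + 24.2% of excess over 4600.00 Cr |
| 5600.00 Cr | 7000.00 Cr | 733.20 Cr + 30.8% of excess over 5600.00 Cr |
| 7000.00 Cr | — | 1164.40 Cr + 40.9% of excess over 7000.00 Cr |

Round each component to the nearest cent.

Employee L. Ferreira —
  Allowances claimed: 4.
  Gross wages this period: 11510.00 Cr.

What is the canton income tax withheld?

Canton Income Tax: taxable = 11510.00 Cr − 4×280.00 Cr = 10390.00 Cr
  1164.40 Cr + 40.9% × (10390.00 Cr − 7000.00 Cr) = 1164.40 Cr + 40.9% × 3390.00 Cr = 2550.91 Cr

2550.91 Cr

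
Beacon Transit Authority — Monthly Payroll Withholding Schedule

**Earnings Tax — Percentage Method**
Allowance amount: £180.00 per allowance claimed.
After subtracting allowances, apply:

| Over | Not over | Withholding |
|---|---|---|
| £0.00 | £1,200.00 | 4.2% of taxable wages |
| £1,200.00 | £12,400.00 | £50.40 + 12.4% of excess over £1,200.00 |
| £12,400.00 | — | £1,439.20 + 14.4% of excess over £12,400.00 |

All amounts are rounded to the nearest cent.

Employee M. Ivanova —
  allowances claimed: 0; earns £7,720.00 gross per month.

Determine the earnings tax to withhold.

£858.88

Earnings Tax: taxable = £7,720.00
  £50.40 + 12.4% × (£7,720.00 − £1,200.00) = £50.40 + 12.4% × £6,520.00 = £858.88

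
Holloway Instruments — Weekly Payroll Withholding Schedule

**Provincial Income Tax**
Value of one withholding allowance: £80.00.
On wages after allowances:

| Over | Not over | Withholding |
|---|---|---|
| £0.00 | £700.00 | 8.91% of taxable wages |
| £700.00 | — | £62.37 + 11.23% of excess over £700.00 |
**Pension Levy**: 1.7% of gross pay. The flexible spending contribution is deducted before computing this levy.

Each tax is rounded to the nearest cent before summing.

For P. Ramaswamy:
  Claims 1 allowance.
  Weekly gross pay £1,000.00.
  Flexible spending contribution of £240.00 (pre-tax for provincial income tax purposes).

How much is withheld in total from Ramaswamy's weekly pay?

£73.51

Provincial Income Tax: taxable = £1,000.00 − £240.00 − 1×£80.00 = £680.00
  8.91% × £680.00 = £60.59
Pension Levy: 1.7% × £760.00 = £12.92
Total: £60.59 + £12.92 = £73.51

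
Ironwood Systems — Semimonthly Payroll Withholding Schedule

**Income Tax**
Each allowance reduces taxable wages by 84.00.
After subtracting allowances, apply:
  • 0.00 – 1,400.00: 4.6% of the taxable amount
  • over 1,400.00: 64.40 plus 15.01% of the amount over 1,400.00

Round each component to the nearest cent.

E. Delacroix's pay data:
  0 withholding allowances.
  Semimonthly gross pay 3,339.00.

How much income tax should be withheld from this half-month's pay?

Income Tax: taxable = 3,339.00
  64.40 + 15.01% × (3,339.00 − 1,400.00) = 64.40 + 15.01% × 1,939.00 = 355.44

355.44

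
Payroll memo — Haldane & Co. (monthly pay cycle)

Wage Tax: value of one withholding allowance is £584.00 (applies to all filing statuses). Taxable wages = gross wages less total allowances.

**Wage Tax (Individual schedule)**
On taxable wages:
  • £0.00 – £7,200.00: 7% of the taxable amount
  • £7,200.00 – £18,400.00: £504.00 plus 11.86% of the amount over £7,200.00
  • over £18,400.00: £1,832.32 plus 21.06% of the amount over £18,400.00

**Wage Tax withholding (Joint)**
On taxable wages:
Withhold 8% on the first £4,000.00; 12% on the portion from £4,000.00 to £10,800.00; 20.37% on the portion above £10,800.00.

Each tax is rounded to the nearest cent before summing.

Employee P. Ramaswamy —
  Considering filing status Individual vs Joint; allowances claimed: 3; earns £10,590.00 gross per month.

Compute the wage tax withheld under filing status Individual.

£698.27

Wage Tax (Individual): taxable = £10,590.00 − 3×£584.00 = £8,838.00
  £504.00 + 11.86% × (£8,838.00 − £7,200.00) = £504.00 + 11.86% × £1,638.00 = £698.27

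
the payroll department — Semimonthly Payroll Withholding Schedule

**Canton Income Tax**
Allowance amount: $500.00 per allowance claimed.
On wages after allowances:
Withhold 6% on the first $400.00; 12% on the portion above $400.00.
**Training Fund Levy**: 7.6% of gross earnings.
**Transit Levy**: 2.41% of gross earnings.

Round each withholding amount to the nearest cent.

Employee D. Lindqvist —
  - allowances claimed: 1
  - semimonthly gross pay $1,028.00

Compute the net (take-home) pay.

Canton Income Tax: taxable = $1,028.00 − 1×$500.00 = $528.00
  $24.00 + 12% × ($528.00 − $400.00) = $24.00 + 12% × $128.00 = $39.36
Training Fund Levy: 7.6% × $1,028.00 = $78.13
Transit Levy: 2.41% × $1,028.00 = $24.77
Total withheld: $39.36 + $78.13 + $24.77 = $142.26
Net pay: $1,028.00 − $142.26 = $885.74

$885.74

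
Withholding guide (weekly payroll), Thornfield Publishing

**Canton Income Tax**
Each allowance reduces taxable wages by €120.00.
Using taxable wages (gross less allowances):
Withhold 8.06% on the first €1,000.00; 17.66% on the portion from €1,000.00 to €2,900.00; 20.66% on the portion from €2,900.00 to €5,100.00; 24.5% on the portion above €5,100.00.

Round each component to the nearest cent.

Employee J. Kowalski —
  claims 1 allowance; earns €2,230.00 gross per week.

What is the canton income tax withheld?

€276.63

Canton Income Tax: taxable = €2,230.00 − 1×€120.00 = €2,110.00
  €80.60 + 17.66% × (€2,110.00 − €1,000.00) = €80.60 + 17.66% × €1,110.00 = €276.63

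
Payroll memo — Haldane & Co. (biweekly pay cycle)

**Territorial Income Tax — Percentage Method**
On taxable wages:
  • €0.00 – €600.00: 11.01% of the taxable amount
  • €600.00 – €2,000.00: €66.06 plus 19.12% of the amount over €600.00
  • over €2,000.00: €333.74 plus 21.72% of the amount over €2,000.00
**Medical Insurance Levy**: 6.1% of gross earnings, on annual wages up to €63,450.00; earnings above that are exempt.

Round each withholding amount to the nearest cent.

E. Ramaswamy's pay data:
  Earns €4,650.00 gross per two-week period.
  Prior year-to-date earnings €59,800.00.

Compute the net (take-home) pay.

Territorial Income Tax: taxable = €4,650.00
  €333.74 + 21.72% × (€4,650.00 − €2,000.00) = €333.74 + 21.72% × €2,650.00 = €909.32
Medical Insurance Levy: cap €63,450.00 − YTD €59,800.00 = €3,650.00 subject; 6.1% × €3,650.00 = €222.65
Total withheld: €909.32 + €222.65 = €1,131.97
Net pay: €4,650.00 − €1,131.97 = €3,518.03

€3,518.03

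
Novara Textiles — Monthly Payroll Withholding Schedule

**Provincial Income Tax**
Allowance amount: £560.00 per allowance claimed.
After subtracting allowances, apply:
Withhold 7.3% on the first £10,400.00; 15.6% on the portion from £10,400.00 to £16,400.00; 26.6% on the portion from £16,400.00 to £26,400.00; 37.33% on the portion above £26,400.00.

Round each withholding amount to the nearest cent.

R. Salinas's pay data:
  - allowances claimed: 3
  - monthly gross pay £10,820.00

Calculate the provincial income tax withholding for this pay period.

£667.22

Provincial Income Tax: taxable = £10,820.00 − 3×£560.00 = £9,140.00
  7.3% × £9,140.00 = £667.22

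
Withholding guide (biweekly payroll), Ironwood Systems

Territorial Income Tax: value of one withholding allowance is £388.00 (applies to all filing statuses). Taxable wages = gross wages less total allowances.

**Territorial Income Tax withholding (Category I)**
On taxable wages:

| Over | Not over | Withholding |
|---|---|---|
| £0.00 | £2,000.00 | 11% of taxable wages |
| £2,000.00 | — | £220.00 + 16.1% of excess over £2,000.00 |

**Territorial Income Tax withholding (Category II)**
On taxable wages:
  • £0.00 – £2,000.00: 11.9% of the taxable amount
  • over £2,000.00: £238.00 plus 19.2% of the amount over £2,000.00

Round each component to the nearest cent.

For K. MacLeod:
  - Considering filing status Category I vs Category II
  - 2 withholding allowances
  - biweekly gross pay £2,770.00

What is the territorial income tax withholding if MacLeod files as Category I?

£219.34

Territorial Income Tax (Category I): taxable = £2,770.00 − 2×£388.00 = £1,994.00
  11% × £1,994.00 = £219.34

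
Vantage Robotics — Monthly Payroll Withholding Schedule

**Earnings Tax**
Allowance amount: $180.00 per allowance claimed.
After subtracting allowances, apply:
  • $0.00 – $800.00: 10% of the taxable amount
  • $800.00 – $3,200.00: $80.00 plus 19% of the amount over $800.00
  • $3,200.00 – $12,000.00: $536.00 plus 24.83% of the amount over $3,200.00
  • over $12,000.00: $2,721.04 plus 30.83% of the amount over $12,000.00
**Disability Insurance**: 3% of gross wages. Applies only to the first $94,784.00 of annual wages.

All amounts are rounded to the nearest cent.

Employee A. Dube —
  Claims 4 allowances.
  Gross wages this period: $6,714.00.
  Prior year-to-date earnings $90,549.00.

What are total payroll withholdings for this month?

$1,356.80

Earnings Tax: taxable = $6,714.00 − 4×$180.00 = $5,994.00
  $536.00 + 24.83% × ($5,994.00 − $3,200.00) = $536.00 + 24.83% × $2,794.00 = $1,229.75
Disability Insurance: cap $94,784.00 − YTD $90,549.00 = $4,235.00 subject; 3% × $4,235.00 = $127.05
Total: $1,229.75 + $127.05 = $1,356.80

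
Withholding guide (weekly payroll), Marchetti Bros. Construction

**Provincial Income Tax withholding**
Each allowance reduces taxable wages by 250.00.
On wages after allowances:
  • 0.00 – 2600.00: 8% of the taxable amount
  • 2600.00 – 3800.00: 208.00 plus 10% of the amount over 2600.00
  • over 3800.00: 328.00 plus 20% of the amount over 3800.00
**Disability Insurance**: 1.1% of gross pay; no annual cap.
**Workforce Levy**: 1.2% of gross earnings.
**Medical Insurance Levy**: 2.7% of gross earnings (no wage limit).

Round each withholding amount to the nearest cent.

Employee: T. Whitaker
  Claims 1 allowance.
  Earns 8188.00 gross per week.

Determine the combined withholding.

Provincial Income Tax: taxable = 8188.00 − 1×250.00 = 7938.00
  328.00 + 20% × (7938.00 − 3800.00) = 328.00 + 20% × 4138.00 = 1155.60
Disability Insurance: 1.1% × 8188.00 = 90.07
Workforce Levy: 1.2% × 8188.00 = 98.26
Medical Insurance Levy: 2.7% × 8188.00 = 221.08
Total: 1155.60 + 90.07 + 98.26 + 221.08 = 1565.01

1565.01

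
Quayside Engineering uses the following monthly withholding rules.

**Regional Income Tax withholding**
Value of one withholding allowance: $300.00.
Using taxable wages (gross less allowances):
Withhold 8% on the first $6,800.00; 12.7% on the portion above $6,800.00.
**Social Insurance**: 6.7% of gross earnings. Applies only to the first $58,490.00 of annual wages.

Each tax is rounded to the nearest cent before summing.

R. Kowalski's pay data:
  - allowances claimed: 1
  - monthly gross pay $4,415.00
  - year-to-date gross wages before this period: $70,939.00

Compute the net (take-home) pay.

Regional Income Tax: taxable = $4,415.00 − 1×$300.00 = $4,115.00
  8% × $4,115.00 = $329.20
Social Insurance: YTD $70,939.00 ≥ cap $58,490.00 → $0.00
Total withheld: $329.20 + $0.00 = $329.20
Net pay: $4,415.00 − $329.20 = $4,085.80

$4,085.80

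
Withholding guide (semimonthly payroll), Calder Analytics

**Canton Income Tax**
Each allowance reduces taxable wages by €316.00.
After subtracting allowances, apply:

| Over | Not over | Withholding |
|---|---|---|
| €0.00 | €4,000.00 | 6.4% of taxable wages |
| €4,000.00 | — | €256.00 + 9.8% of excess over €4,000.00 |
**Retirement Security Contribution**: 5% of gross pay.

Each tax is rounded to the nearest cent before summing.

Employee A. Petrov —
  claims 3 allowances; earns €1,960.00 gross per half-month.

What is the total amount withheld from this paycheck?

Canton Income Tax: taxable = €1,960.00 − 3×€316.00 = €1,012.00
  6.4% × €1,012.00 = €64.77
Retirement Security Contribution: 5% × €1,960.00 = €98.00
Total: €64.77 + €98.00 = €162.77

€162.77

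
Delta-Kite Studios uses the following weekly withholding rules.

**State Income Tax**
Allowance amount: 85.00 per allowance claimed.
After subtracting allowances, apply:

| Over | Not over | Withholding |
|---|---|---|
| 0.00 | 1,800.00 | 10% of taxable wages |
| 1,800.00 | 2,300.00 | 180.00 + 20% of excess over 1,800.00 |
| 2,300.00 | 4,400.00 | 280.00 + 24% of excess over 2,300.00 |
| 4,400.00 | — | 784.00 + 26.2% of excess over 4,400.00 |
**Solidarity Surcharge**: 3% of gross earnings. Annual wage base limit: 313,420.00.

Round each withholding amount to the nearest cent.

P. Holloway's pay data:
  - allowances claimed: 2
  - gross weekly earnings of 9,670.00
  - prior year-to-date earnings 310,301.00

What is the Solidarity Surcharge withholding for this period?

93.57

Solidarity Surcharge: cap 313,420.00 − YTD 310,301.00 = 3,119.00 subject; 3% × 3,119.00 = 93.57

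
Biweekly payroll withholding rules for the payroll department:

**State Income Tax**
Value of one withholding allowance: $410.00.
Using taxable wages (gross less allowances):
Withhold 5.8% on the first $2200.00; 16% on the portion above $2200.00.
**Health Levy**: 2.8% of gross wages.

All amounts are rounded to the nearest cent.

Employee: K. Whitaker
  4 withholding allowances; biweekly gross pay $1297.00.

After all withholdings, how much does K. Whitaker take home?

State Income Tax: taxable = $1297.00 − 4×$410.00 = $-343.00
  Taxable ≤ 0 → $0.00
Health Levy: 2.8% × $1297.00 = $36.32
Total withheld: $0.00 + $36.32 = $36.32
Net pay: $1297.00 − $36.32 = $1260.68

$1260.68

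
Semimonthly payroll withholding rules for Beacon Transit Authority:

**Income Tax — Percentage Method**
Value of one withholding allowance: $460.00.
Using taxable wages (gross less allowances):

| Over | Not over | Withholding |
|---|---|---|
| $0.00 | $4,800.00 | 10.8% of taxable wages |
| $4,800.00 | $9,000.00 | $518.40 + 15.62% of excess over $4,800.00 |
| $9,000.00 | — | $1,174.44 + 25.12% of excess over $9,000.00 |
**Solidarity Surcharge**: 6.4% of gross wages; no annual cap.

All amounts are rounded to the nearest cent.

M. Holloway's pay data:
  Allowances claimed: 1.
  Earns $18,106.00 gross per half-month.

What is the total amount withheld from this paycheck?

Income Tax: taxable = $18,106.00 − 1×$460.00 = $17,646.00
  $1,174.44 + 25.12% × ($17,646.00 − $9,000.00) = $1,174.44 + 25.12% × $8,646.00 = $3,346.32
Solidarity Surcharge: 6.4% × $18,106.00 = $1,158.78
Total: $3,346.32 + $1,158.78 = $4,505.10

$4,505.10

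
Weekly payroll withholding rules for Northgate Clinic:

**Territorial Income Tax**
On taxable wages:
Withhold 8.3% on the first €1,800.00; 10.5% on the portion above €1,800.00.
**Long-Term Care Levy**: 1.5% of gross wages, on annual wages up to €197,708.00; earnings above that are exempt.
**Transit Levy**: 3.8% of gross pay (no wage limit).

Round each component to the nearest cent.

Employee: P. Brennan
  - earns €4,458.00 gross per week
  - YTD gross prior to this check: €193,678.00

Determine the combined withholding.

Territorial Income Tax: taxable = €4,458.00
  €149.40 + 10.5% × (€4,458.00 − €1,800.00) = €149.40 + 10.5% × €2,658.00 = €428.49
Long-Term Care Levy: cap €197,708.00 − YTD €193,678.00 = €4,030.00 subject; 1.5% × €4,030.00 = €60.45
Transit Levy: 3.8% × €4,458.00 = €169.40
Total: €428.49 + €60.45 + €169.40 = €658.34

€658.34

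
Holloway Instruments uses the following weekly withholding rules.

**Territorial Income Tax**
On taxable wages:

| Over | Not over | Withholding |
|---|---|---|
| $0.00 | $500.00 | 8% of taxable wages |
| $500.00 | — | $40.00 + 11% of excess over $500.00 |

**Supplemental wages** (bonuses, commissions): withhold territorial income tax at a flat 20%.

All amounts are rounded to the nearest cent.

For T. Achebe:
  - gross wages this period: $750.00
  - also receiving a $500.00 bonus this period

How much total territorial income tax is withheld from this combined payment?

Territorial Income Tax: taxable = $750.00
  $40.00 + 11% × ($750.00 − $500.00) = $40.00 + 11% × $250.00 = $67.50
Supplemental (20% flat on bonus): 20% × $500.00 = $100.00
Total territorial income tax: $67.50 + $100.00 = $167.50

$167.50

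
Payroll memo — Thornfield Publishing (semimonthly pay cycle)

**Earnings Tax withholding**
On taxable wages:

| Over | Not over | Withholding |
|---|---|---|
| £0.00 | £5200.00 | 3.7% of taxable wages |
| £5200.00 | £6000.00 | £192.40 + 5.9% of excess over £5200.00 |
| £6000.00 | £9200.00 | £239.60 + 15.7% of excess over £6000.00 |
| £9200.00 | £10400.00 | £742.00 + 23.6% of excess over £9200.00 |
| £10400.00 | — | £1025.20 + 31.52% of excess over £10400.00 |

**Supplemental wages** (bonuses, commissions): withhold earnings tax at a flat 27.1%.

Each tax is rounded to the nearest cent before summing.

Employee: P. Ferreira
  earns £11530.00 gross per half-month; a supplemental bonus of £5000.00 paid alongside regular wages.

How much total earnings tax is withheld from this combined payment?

£2736.38

Earnings Tax: taxable = £11530.00
  £1025.20 + 31.52% × (£11530.00 − £10400.00) = £1025.20 + 31.52% × £1130.00 = £1381.38
Supplemental (27.1% flat on bonus): 27.1% × £5000.00 = £1355.00
Total earnings tax: £1381.38 + £1355.00 = £2736.38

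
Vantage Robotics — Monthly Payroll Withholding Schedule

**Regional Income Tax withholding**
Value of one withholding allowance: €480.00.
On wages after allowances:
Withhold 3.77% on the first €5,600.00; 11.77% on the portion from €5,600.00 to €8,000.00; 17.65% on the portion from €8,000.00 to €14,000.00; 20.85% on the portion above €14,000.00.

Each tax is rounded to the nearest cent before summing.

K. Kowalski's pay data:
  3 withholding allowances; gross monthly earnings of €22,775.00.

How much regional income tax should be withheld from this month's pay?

Regional Income Tax: taxable = €22,775.00 − 3×€480.00 = €21,335.00
  €1,552.60 + 20.85% × (€21,335.00 − €14,000.00) = €1,552.60 + 20.85% × €7,335.00 = €3,081.95

€3,081.95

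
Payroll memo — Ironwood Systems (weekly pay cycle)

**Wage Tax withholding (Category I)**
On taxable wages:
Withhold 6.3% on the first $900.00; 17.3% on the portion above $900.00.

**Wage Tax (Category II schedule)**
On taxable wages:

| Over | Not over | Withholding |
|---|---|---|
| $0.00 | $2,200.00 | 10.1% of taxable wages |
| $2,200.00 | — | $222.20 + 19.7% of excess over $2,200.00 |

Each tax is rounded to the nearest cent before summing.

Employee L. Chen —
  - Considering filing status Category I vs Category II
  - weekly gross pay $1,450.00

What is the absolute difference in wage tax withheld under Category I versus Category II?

$5.40

Wage Tax (Category I): taxable = $1,450.00
  $56.70 + 17.3% × ($1,450.00 − $900.00) = $56.70 + 17.3% × $550.00 = $151.85
Wage Tax (Category II): taxable = $1,450.00
  10.1% × $1,450.00 = $146.45
Difference: |$151.85 − $146.45| = $5.40 (higher under Category I)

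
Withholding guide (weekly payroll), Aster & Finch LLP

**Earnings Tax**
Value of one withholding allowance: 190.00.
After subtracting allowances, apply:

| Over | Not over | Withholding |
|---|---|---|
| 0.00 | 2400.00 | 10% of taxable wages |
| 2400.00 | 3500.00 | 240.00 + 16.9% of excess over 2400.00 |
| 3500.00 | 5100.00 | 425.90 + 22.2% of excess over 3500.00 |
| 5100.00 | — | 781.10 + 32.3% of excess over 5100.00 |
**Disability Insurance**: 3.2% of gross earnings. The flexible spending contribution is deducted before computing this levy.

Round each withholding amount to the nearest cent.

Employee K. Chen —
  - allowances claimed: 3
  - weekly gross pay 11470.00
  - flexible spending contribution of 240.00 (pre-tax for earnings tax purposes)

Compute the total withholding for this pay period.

Earnings Tax: taxable = 11470.00 − 240.00 − 3×190.00 = 10660.00
  781.10 + 32.3% × (10660.00 − 5100.00) = 781.10 + 32.3% × 5560.00 = 2576.98
Disability Insurance: 3.2% × 11230.00 = 359.36
Total: 2576.98 + 359.36 = 2936.34

2936.34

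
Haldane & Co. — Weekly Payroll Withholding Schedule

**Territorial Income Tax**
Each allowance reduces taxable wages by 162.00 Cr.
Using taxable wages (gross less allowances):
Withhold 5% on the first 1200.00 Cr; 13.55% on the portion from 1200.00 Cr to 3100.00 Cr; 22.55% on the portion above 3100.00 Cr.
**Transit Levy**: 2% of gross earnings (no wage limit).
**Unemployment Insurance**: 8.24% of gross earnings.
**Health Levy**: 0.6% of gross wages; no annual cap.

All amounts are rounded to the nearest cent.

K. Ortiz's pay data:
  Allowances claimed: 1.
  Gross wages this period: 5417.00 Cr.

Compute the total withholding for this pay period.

Territorial Income Tax: taxable = 5417.00 Cr − 1×162.00 Cr = 5255.00 Cr
  317.45 Cr + 22.55% × (5255.00 Cr − 3100.00 Cr) = 317.45 Cr + 22.55% × 2155.00 Cr = 803.40 Cr
Transit Levy: 2% × 5417.00 Cr = 108.34 Cr
Unemployment Insurance: 8.24% × 5417.00 Cr = 446.36 Cr
Health Levy: 0.6% × 5417.00 Cr = 32.50 Cr
Total: 803.40 Cr + 108.34 Cr + 446.36 Cr + 32.50 Cr = 1390.60 Cr

1390.60 Cr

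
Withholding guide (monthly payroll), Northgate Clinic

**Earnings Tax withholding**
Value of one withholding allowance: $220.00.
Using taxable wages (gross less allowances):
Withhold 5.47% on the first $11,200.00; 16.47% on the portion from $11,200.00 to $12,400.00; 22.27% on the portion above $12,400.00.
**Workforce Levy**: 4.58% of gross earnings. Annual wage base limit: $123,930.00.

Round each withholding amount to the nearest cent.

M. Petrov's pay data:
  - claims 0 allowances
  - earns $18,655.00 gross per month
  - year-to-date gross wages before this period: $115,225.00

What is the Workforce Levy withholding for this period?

Workforce Levy: cap $123,930.00 − YTD $115,225.00 = $8,705.00 subject; 4.58% × $8,705.00 = $398.69

$398.69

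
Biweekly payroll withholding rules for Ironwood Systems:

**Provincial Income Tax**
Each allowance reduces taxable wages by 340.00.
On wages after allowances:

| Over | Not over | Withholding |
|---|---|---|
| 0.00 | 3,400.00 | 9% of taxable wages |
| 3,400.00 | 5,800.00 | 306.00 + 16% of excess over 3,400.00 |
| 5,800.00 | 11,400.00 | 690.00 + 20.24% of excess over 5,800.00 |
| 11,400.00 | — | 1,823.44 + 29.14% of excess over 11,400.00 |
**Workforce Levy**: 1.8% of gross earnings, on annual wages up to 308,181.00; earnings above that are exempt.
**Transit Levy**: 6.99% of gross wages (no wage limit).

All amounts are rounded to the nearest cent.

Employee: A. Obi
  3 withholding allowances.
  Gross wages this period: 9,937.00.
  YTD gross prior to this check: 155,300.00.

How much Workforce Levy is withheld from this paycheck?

178.87

Workforce Levy: 1.8% × 9,937.00 = 178.87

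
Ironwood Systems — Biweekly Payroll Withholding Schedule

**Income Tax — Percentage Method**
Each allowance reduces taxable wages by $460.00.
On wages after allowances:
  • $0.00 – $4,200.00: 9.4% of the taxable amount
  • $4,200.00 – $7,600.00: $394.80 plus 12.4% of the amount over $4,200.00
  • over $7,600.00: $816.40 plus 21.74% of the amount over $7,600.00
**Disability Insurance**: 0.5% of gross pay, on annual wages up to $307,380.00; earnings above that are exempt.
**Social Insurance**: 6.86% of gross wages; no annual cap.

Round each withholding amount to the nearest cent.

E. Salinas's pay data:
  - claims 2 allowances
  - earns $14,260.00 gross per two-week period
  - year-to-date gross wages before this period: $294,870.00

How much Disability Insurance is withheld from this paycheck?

Disability Insurance: cap $307,380.00 − YTD $294,870.00 = $12,510.00 subject; 0.5% × $12,510.00 = $62.55

$62.55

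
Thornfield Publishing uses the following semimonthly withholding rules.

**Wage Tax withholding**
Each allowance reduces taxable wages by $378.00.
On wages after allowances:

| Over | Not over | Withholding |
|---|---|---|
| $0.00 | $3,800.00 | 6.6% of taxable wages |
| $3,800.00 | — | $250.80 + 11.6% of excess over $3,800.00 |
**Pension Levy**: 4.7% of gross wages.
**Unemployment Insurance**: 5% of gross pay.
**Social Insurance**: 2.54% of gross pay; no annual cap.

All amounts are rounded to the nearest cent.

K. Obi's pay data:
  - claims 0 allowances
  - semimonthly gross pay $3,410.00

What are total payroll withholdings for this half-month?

Wage Tax: taxable = $3,410.00
  6.6% × $3,410.00 = $225.06
Pension Levy: 4.7% × $3,410.00 = $160.27
Unemployment Insurance: 5% × $3,410.00 = $170.50
Social Insurance: 2.54% × $3,410.00 = $86.61
Total: $225.06 + $160.27 + $170.50 + $86.61 = $642.44

$642.44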